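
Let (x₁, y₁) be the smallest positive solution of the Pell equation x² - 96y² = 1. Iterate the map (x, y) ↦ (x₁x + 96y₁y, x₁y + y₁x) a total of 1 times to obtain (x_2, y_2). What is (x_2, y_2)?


Step 1: Find the fundamental solution (x₁, y₁) of x² - 96y² = 1.
  Expand √96 as a continued fraction. a₀ = ⌊√96⌋ = 9; iterate m_{k+1} = d_k·a_k − m_k, d_{k+1} = (96 − m_{k+1}²)/d_k, a_{k+1} = ⌊(a₀ + m_{k+1})/d_{k+1}⌋ (starting m₀ = 0, d₀ = 1), with convergents p_k = a_k·p_{k-1} + p_{k-2}, q_k = a_k·q_{k-1} + q_{k-2} (p₋₁ = 1, q₋₁ = 0):
  k = 0: a₀ = 9; p₀/q₀ = 9/1; p₀² − 96·q₀² = 81 − 96 = -15.
  k = 1: m = 9, d = 15, a = ⌊(9 + 9)/15⌋ = 1; p/q = (1·9 + 1)/(1·1 + 0) = 10/1; p² − 96·q² = 100 − 96 = 4.
  k = 2: m = 6, d = 4, a = ⌊(9 + 6)/4⌋ = 3; p/q = (3·10 + 9)/(3·1 + 1) = 39/4; p² − 96·q² = 1521 − 1536 = -15.
  k = 3: m = 6, d = 15, a = ⌊(9 + 6)/15⌋ = 1; p/q = (1·39 + 10)/(1·4 + 1) = 49/5; p² − 96·q² = 2401 − 2400 = 1.
  The first convergent with p² − 96·q² = 1 gives the fundamental solution (x₁, y₁) = (49, 5).
Step 2: Apply the recurrence (x_{n+1}, y_{n+1}) = (x₁x_n + 96y₁y_n, x₁y_n + y₁x_n) repeatedly.
  From (x_1, y_1) = (49, 5): x_2 = 49·49 + 96·5·5 = 4801; y_2 = 49·5 + 5·49 = 490.
Step 3: Verify x_2² - 96·y_2² = 23049601 - 23049600 = 1 (should be 1). ✓

(x_1, y_1) = (49, 5); (x_2, y_2) = (4801, 490).


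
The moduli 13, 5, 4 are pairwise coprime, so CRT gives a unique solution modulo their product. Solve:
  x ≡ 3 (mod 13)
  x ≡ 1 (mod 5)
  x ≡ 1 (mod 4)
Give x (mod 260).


Moduli 13, 5, 4 are pairwise coprime; by CRT there is a unique solution modulo M = 13 · 5 · 4 = 260.
Solve pairwise, accumulating the modulus:
  Start with x ≡ 3 (mod 13).
  Combine with x ≡ 1 (mod 5): since gcd(13, 5) = 1, we get a unique residue mod 65.
    Write x = 3 + 13·t and substitute into x ≡ 1 (mod 5): 13·t ≡ 1 − 3 = -2 (mod 5).
    Reduce coefficients mod 5: 3·t ≡ 3 (mod 5).
    The inverse of 3 mod 5 is 2 (since 3·2 = 6 = 1·5 + 1), so t ≡ 2·3 = 6 ≡ 1 (mod 5).
    Then x = 3 + 13·1 = 16, valid modulo lcm(13, 5) = 65: x ≡ 16 (mod 65).
  Combine with x ≡ 1 (mod 4): since gcd(65, 4) = 1, we get a unique residue mod 260.
    Write x = 16 + 65·t and substitute into x ≡ 1 (mod 4): 65·t ≡ 1 − 16 = -15 (mod 4).
    Reduce coefficients mod 4: 1·t ≡ 1 (mod 4).
    So t ≡ 1 (mod 4).
    Then x = 16 + 65·1 = 81, valid modulo lcm(65, 4) = 260: x ≡ 81 (mod 260).
Verify: 81 mod 13 = 3 ✓, 81 mod 5 = 1 ✓, 81 mod 4 = 1 ✓.

x ≡ 81 (mod 260).


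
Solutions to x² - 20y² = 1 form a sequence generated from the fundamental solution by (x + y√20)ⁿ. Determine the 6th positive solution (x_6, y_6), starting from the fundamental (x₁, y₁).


Step 1: Find the fundamental solution (x₁, y₁) of x² - 20y² = 1.
  Expand √20 as a continued fraction. a₀ = ⌊√20⌋ = 4; iterate m_{k+1} = d_k·a_k − m_k, d_{k+1} = (20 − m_{k+1}²)/d_k, a_{k+1} = ⌊(a₀ + m_{k+1})/d_{k+1}⌋ (starting m₀ = 0, d₀ = 1), with convergents p_k = a_k·p_{k-1} + p_{k-2}, q_k = a_k·q_{k-1} + q_{k-2} (p₋₁ = 1, q₋₁ = 0):
  k = 0: a₀ = 4; p₀/q₀ = 4/1; p₀² − 20·q₀² = 16 − 20 = -4.
  k = 1: m = 4, d = 4, a = ⌊(4 + 4)/4⌋ = 2; p/q = (2·4 + 1)/(2·1 + 0) = 9/2; p² − 20·q² = 81 − 80 = 1.
  The first convergent with p² − 20·q² = 1 gives the fundamental solution (x₁, y₁) = (9, 2).
Step 2: Apply the recurrence (x_{n+1}, y_{n+1}) = (x₁x_n + 20y₁y_n, x₁y_n + y₁x_n) repeatedly.
  From (x_1, y_1) = (9, 2): x_2 = 9·9 + 20·2·2 = 161; y_2 = 9·2 + 2·9 = 36.
  From (x_2, y_2) = (161, 36): x_3 = 9·161 + 20·2·36 = 2889; y_3 = 9·36 + 2·161 = 646.
  From (x_3, y_3) = (2889, 646): x_4 = 9·2889 + 20·2·646 = 51841; y_4 = 9·646 + 2·2889 = 11592.
  From (x_4, y_4) = (51841, 11592): x_5 = 9·51841 + 20·2·11592 = 930249; y_5 = 9·11592 + 2·51841 = 208010.
  From (x_5, y_5) = (930249, 208010): x_6 = 9·930249 + 20·2·208010 = 16692641; y_6 = 9·208010 + 2·930249 = 3732588.
Step 3: Verify x_6² - 20·y_6² = 278644263554881 - 278644263554880 = 1 (should be 1). ✓

(x_1, y_1) = (9, 2); (x_6, y_6) = (16692641, 3732588).


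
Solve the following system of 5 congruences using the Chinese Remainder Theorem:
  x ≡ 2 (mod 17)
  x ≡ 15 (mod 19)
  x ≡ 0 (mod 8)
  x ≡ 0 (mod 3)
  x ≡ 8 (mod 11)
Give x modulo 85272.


Product of moduli M = 17 · 19 · 8 · 3 · 11 = 85272.
Merge one congruence at a time:
  Start: x ≡ 2 (mod 17).
  Combine with x ≡ 15 (mod 19); new modulus lcm = 323.
    Write x = 2 + 17·t and substitute into x ≡ 15 (mod 19): 17·t ≡ 15 − 2 = 13 (mod 19).
    The inverse of 17 mod 19 is 9 (since 17·9 = 153 = 8·19 + 1), so t ≡ 9·13 = 117 ≡ 3 (mod 19).
    Then x = 2 + 17·3 = 53, valid modulo lcm(17, 19) = 323: x ≡ 53 (mod 323).
  Combine with x ≡ 0 (mod 8); new modulus lcm = 2584.
    Write x = 53 + 323·t and substitute into x ≡ 0 (mod 8): 323·t ≡ 0 − 53 = -53 (mod 8).
    Reduce coefficients mod 8: 3·t ≡ 3 (mod 8).
    The inverse of 3 mod 8 is 3 (since 3·3 = 9 = 1·8 + 1), so t ≡ 3·3 = 9 ≡ 1 (mod 8).
    Then x = 53 + 323·1 = 376, valid modulo lcm(323, 8) = 2584: x ≡ 376 (mod 2584).
  Combine with x ≡ 0 (mod 3); new modulus lcm = 7752.
    Write x = 376 + 2584·t and substitute into x ≡ 0 (mod 3): 2584·t ≡ 0 − 376 = -376 (mod 3).
    Reduce coefficients mod 3: 1·t ≡ 2 (mod 3).
    So t ≡ 2 (mod 3).
    Then x = 376 + 2584·2 = 5544, valid modulo lcm(2584, 3) = 7752: x ≡ 5544 (mod 7752).
  Combine with x ≡ 8 (mod 11); new modulus lcm = 85272.
    Write x = 5544 + 7752·t and substitute into x ≡ 8 (mod 11): 7752·t ≡ 8 − 5544 = -5536 (mod 11).
    Reduce coefficients mod 11: 8·t ≡ 8 (mod 11).
    The inverse of 8 mod 11 is 7 (since 8·7 = 56 = 5·11 + 1), so t ≡ 7·8 = 56 ≡ 1 (mod 11).
    Then x = 5544 + 7752·1 = 13296, valid modulo lcm(7752, 11) = 85272: x ≡ 13296 (mod 85272).
Verify against each original: 13296 mod 17 = 2, 13296 mod 19 = 15, 13296 mod 8 = 0, 13296 mod 3 = 0, 13296 mod 11 = 8.

x ≡ 13296 (mod 85272).


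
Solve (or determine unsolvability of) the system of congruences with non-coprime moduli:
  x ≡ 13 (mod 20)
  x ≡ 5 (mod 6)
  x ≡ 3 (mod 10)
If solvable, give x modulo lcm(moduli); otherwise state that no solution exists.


Moduli 20, 6, 10 are not pairwise coprime, so CRT works modulo lcm(m_i) when all pairwise compatibility conditions hold.
Pairwise compatibility: gcd(m_i, m_j) must divide a_i - a_j for every pair.
Merge one congruence at a time:
  Start: x ≡ 13 (mod 20).
  Combine with x ≡ 5 (mod 6): gcd(20, 6) = 2; 5 - 13 = -8, which IS divisible by 2, so compatible.
    Write x = 13 + 20·t and substitute into x ≡ 5 (mod 6): 20·t ≡ 5 − 13 = -8 (mod 6).
    Divide the congruence (and modulus) by g = 2: 10·t ≡ -4 (mod 3).
    Reduce coefficients mod 3: 1·t ≡ 2 (mod 3).
    So t ≡ 2 (mod 3).
    Then x = 13 + 20·2 = 53, valid modulo lcm(20, 6) = 60: x ≡ 53 (mod 60).
  Combine with x ≡ 3 (mod 10): gcd(60, 10) = 10; 3 - 53 = -50, which IS divisible by 10, so compatible.
    Write x = 53 + 60·t and substitute into x ≡ 3 (mod 10): 60·t ≡ 3 − 53 = -50 (mod 10).
    Divide the congruence (and modulus) by g = 10: 6·t ≡ -5 (mod 1).
    Modulo 1 every t works; take t = 0.
    Then x = 53 + 60·0 = 53, valid modulo lcm(60, 10) = 60: x ≡ 53 (mod 60).
Verify: 53 mod 20 = 13, 53 mod 6 = 5, 53 mod 10 = 3.

x ≡ 53 (mod 60).


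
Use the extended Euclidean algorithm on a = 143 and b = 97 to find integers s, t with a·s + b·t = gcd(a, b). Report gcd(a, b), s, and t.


Euclidean algorithm on (143, 97) — divide until remainder is 0:
  143 = 1 · 97 + 46
  97 = 2 · 46 + 5
  46 = 9 · 5 + 1
  5 = 5 · 1 + 0
gcd(143, 97) = 1.
Track Bezout coefficients alongside the remainders: start with r₀ = 143 = a·1 + b·0 (s = 1, t = 0) and r₁ = 97 = a·0 + b·1 (s = 0, t = 1); each new remainder r_{k+1} = r_{k-1} − q_k·r_k inherits s_{k+1} = s_{k-1} − q_k·s_k, t_{k+1} = t_{k-1} − q_k·t_k, so r_k = a·s_k + b·t_k at every step:
  q = 1: r = 46, s = 1 − 1·0 = 1, t = 0 − 1·1 = -1  (check: 143·1 + 97·(-1) = 46)
  q = 2: r = 5, s = 0 − 2·1 = -2, t = 1 − 2·(-1) = 3  (check: 143·(-2) + 97·3 = 5)
  q = 9: r = 1, s = 1 − 9·(-2) = 19, t = -1 − 9·3 = -28  (check: 143·19 + 97·(-28) = 1)
The row with r = 1 (the gcd) gives the Bezout coefficients s = 19, t = -28.
Result: 143 · (19) + 97 · (-28) = 1.

gcd(143, 97) = 1; s = 19, t = -28 (check: 143·19 + 97·(-28) = 1).


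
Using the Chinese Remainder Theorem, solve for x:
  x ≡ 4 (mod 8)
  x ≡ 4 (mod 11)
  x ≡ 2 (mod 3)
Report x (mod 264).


Moduli 8, 11, 3 are pairwise coprime; by CRT there is a unique solution modulo M = 8 · 11 · 3 = 264.
Solve pairwise, accumulating the modulus:
  Start with x ≡ 4 (mod 8).
  Combine with x ≡ 4 (mod 11): since gcd(8, 11) = 1, we get a unique residue mod 88.
    Write x = 4 + 8·t and substitute into x ≡ 4 (mod 11): 8·t ≡ 4 − 4 = 0 (mod 11).
    The inverse of 8 mod 11 is 7 (since 8·7 = 56 = 5·11 + 1), so t ≡ 7·0 = 0 ≡ 0 (mod 11).
    Then x = 4 + 8·0 = 4, valid modulo lcm(8, 11) = 88: x ≡ 4 (mod 88).
  Combine with x ≡ 2 (mod 3): since gcd(88, 3) = 1, we get a unique residue mod 264.
    Write x = 4 + 88·t and substitute into x ≡ 2 (mod 3): 88·t ≡ 2 − 4 = -2 (mod 3).
    Reduce coefficients mod 3: 1·t ≡ 1 (mod 3).
    So t ≡ 1 (mod 3).
    Then x = 4 + 88·1 = 92, valid modulo lcm(88, 3) = 264: x ≡ 92 (mod 264).
Verify: 92 mod 8 = 4 ✓, 92 mod 11 = 4 ✓, 92 mod 3 = 2 ✓.

x ≡ 92 (mod 264).


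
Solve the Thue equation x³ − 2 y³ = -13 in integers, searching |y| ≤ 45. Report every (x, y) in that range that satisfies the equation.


The equation is x³ - 2y³ = -13. For fixed y, x³ = 2·y³ − 13, so a solution requires the RHS to be a perfect cube.
Strategy: iterate y from -45 to 45, compute RHS = 2·y³ − 13, and check whether it is a (positive or negative) perfect cube.
Check small values of y:
  y = 0: RHS = -13 is not a perfect cube.
  y = 1: RHS = -11 is not a perfect cube.
  y = -1: RHS = -15 is not a perfect cube.
  y = 2: RHS = 3 is not a perfect cube.
  y = -2: RHS = -29 is not a perfect cube.
  y = 3: RHS = 41 is not a perfect cube.
  y = -3: RHS = -67 is not a perfect cube.
Continuing the search up to |y| = 45 finds no solutions either.
No (x, y) in the scanned range satisfies the equation.

No integer solutions with |y| ≤ 45.


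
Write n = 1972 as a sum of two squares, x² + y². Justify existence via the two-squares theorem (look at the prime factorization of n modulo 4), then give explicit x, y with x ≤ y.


Step 1: Factor n = 1972 = 2^2 · 17 · 29.
Step 2: Check the mod-4 condition on each prime factor: 2 = 2 (special); 17 ≡ 1 (mod 4), exponent 1; 29 ≡ 1 (mod 4), exponent 1.
All primes ≡ 3 (mod 4) appear to even exponent (or don't appear), so by the two-squares theorem n IS expressible as a sum of two squares.
Step 3: Build a representation. Group n = k² · m with k = 2 and m = 17 · 29 = 493 (a product of primes ≡ 1 (mod 4)); a representation of m scales to one of n via (k·x)² + (k·y)² = k²(x² + y²). Each prime p ≡ 1 (mod 4) is itself a sum of two squares; find a² by testing p − a² for a perfect square:
  17: 17 − 1² = 16 = 4² ⇒ 17 = 1² + 4².
  29: 29 − 1² = 28, 29 − 2² = 25 = 5² ⇒ 29 = 2² + 5².
  Combine using the Brahmagupta–Fibonacci identity (a² + b²)(c² + d²) = (ac − bd)² + (ad + bc)² = (ac + bd)² + (ad − bc)²:
  17 · 29 = 493: from (1² + 4²)(2² + 5²), take (1·2 − 4·5, 1·5 + 4·2) = (2 − 20, 5 + 8) = (-18, 13); dropping signs (only squares matter) gives (18, 13); check 18² + 13² = 324 + 169 = 493 ✓.
  Scale by k = 2: (2·18, 2·13) = (36, 26).
Step 4: Order so x ≤ y and verify: 26² + 36² = 676 + 1296 = 1972 = n. ✓

n = 1972 = 26² + 36² (one valid representation with x ≤ y).


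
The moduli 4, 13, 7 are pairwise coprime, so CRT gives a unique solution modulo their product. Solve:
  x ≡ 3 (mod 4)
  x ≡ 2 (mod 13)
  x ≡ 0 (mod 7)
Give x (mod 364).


Moduli 4, 13, 7 are pairwise coprime; by CRT there is a unique solution modulo M = 4 · 13 · 7 = 364.
Solve pairwise, accumulating the modulus:
  Start with x ≡ 3 (mod 4).
  Combine with x ≡ 2 (mod 13): since gcd(4, 13) = 1, we get a unique residue mod 52.
    Write x = 3 + 4·t and substitute into x ≡ 2 (mod 13): 4·t ≡ 2 − 3 = -1 (mod 13).
    Reduce coefficients mod 13: 4·t ≡ 12 (mod 13).
    The inverse of 4 mod 13 is 10 (since 4·10 = 40 = 3·13 + 1), so t ≡ 10·12 = 120 ≡ 3 (mod 13).
    Then x = 3 + 4·3 = 15, valid modulo lcm(4, 13) = 52: x ≡ 15 (mod 52).
  Combine with x ≡ 0 (mod 7): since gcd(52, 7) = 1, we get a unique residue mod 364.
    Write x = 15 + 52·t and substitute into x ≡ 0 (mod 7): 52·t ≡ 0 − 15 = -15 (mod 7).
    Reduce coefficients mod 7: 3·t ≡ 6 (mod 7).
    The inverse of 3 mod 7 is 5 (since 3·5 = 15 = 2·7 + 1), so t ≡ 5·6 = 30 ≡ 2 (mod 7).
    Then x = 15 + 52·2 = 119, valid modulo lcm(52, 7) = 364: x ≡ 119 (mod 364).
Verify: 119 mod 4 = 3 ✓, 119 mod 13 = 2 ✓, 119 mod 7 = 0 ✓.

x ≡ 119 (mod 364).


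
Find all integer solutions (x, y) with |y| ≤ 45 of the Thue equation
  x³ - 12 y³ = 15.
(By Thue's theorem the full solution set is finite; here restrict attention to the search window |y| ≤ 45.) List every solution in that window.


The equation is x³ - 12y³ = 15. For fixed y, x³ = 12·y³ + 15, so a solution requires the RHS to be a perfect cube.
Strategy: iterate y from -45 to 45, compute RHS = 12·y³ + 15, and check whether it is a (positive or negative) perfect cube.
Check small values of y:
  y = 0: RHS = 15 is not a perfect cube.
  y = 1: RHS = 27 = (3)³ ⇒ x = 3 works.
  y = -1: RHS = 3 is not a perfect cube.
  y = 2: RHS = 111 is not a perfect cube.
  y = -2: RHS = -81 is not a perfect cube.
  y = 3: RHS = 339 is not a perfect cube.
  y = -3: RHS = -309 is not a perfect cube.
Continuing the search up to |y| = 45 finds no further solutions beyond those listed.
Collected solutions: (3, 1).

Solutions (with |y| ≤ 45): (3, 1).


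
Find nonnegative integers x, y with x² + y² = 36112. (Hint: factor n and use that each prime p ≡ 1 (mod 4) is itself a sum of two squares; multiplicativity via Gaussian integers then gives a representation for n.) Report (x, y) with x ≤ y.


Step 1: Factor n = 36112 = 2^4 · 37 · 61.
Step 2: Check the mod-4 condition on each prime factor: 2 = 2 (special); 37 ≡ 1 (mod 4), exponent 1; 61 ≡ 1 (mod 4), exponent 1.
All primes ≡ 3 (mod 4) appear to even exponent (or don't appear), so by the two-squares theorem n IS expressible as a sum of two squares.
Step 3: Build a representation. Group n = k² · m with k = 4 and m = 37 · 61 = 2257 (a product of primes ≡ 1 (mod 4)); a representation of m scales to one of n via (k·x)² + (k·y)² = k²(x² + y²). Each prime p ≡ 1 (mod 4) is itself a sum of two squares; find a² by testing p − a² for a perfect square:
  37: 37 − 1² = 36 = 6² ⇒ 37 = 1² + 6².
  61: 61 − 1² = 60, 61 − 2² = 57, 61 − 3² = 52, 61 − 4² = 45, 61 − 5² = 36 = 6² ⇒ 61 = 5² + 6².
  Combine using the Brahmagupta–Fibonacci identity (a² + b²)(c² + d²) = (ac − bd)² + (ad + bc)² = (ac + bd)² + (ad − bc)²:
  37 · 61 = 2257: from (1² + 6²)(5² + 6²), take (1·5 − 6·6, 1·6 + 6·5) = (5 − 36, 6 + 30) = (-31, 36); dropping signs (only squares matter) gives (31, 36); check 31² + 36² = 961 + 1296 = 2257 ✓.
  Scale by k = 4: (4·31, 4·36) = (124, 144).
Step 4: Order so x ≤ y and verify: 124² + 144² = 15376 + 20736 = 36112 = n. ✓

n = 36112 = 124² + 144² (one valid representation with x ≤ y).


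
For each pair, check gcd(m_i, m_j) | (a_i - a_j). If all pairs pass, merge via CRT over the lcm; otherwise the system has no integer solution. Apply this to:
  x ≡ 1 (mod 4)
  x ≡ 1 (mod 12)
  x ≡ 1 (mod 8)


Moduli 4, 12, 8 are not pairwise coprime, so CRT works modulo lcm(m_i) when all pairwise compatibility conditions hold.
Pairwise compatibility: gcd(m_i, m_j) must divide a_i - a_j for every pair.
Merge one congruence at a time:
  Start: x ≡ 1 (mod 4).
  Combine with x ≡ 1 (mod 12): gcd(4, 12) = 4; 1 - 1 = 0, which IS divisible by 4, so compatible.
    Write x = 1 + 4·t and substitute into x ≡ 1 (mod 12): 4·t ≡ 1 − 1 = 0 (mod 12).
    Divide the congruence (and modulus) by g = 4: 1·t ≡ 0 (mod 3).
    So t ≡ 0 (mod 3).
    Then x = 1 + 4·0 = 1, valid modulo lcm(4, 12) = 12: x ≡ 1 (mod 12).
  Combine with x ≡ 1 (mod 8): gcd(12, 8) = 4; 1 - 1 = 0, which IS divisible by 4, so compatible.
    Write x = 1 + 12·t and substitute into x ≡ 1 (mod 8): 12·t ≡ 1 − 1 = 0 (mod 8).
    Divide the congruence (and modulus) by g = 4: 3·t ≡ 0 (mod 2).
    Reduce coefficients mod 2: 1·t ≡ 0 (mod 2).
    So t ≡ 0 (mod 2).
    Then x = 1 + 12·0 = 1, valid modulo lcm(12, 8) = 24: x ≡ 1 (mod 24).
Verify: 1 mod 4 = 1, 1 mod 12 = 1, 1 mod 8 = 1.

x ≡ 1 (mod 24).


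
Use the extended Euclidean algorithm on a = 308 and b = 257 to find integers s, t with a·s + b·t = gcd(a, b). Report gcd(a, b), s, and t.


Euclidean algorithm on (308, 257) — divide until remainder is 0:
  308 = 1 · 257 + 51
  257 = 5 · 51 + 2
  51 = 25 · 2 + 1
  2 = 2 · 1 + 0
gcd(308, 257) = 1.
Track Bezout coefficients alongside the remainders: start with r₀ = 308 = a·1 + b·0 (s = 1, t = 0) and r₁ = 257 = a·0 + b·1 (s = 0, t = 1); each new remainder r_{k+1} = r_{k-1} − q_k·r_k inherits s_{k+1} = s_{k-1} − q_k·s_k, t_{k+1} = t_{k-1} − q_k·t_k, so r_k = a·s_k + b·t_k at every step:
  q = 1: r = 51, s = 1 − 1·0 = 1, t = 0 − 1·1 = -1  (check: 308·1 + 257·(-1) = 51)
  q = 5: r = 2, s = 0 − 5·1 = -5, t = 1 − 5·(-1) = 6  (check: 308·(-5) + 257·6 = 2)
  q = 25: r = 1, s = 1 − 25·(-5) = 126, t = -1 − 25·6 = -151  (check: 308·126 + 257·(-151) = 1)
The row with r = 1 (the gcd) gives the Bezout coefficients s = 126, t = -151.
Result: 308 · (126) + 257 · (-151) = 1.

gcd(308, 257) = 1; s = 126, t = -151 (check: 308·126 + 257·(-151) = 1).


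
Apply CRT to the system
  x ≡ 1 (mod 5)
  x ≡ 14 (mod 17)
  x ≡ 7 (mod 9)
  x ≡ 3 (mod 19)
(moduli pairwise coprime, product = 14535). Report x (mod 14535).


Product of moduli M = 5 · 17 · 9 · 19 = 14535.
Merge one congruence at a time:
  Start: x ≡ 1 (mod 5).
  Combine with x ≡ 14 (mod 17); new modulus lcm = 85.
    Write x = 1 + 5·t and substitute into x ≡ 14 (mod 17): 5·t ≡ 14 − 1 = 13 (mod 17).
    The inverse of 5 mod 17 is 7 (since 5·7 = 35 = 2·17 + 1), so t ≡ 7·13 = 91 ≡ 6 (mod 17).
    Then x = 1 + 5·6 = 31, valid modulo lcm(5, 17) = 85: x ≡ 31 (mod 85).
  Combine with x ≡ 7 (mod 9); new modulus lcm = 765.
    Write x = 31 + 85·t and substitute into x ≡ 7 (mod 9): 85·t ≡ 7 − 31 = -24 (mod 9).
    Reduce coefficients mod 9: 4·t ≡ 3 (mod 9).
    The inverse of 4 mod 9 is 7 (since 4·7 = 28 = 3·9 + 1), so t ≡ 7·3 = 21 ≡ 3 (mod 9).
    Then x = 31 + 85·3 = 286, valid modulo lcm(85, 9) = 765: x ≡ 286 (mod 765).
  Combine with x ≡ 3 (mod 19); new modulus lcm = 14535.
    Write x = 286 + 765·t and substitute into x ≡ 3 (mod 19): 765·t ≡ 3 − 286 = -283 (mod 19).
    Reduce coefficients mod 19: 5·t ≡ 2 (mod 19).
    The inverse of 5 mod 19 is 4 (since 5·4 = 20 = 1·19 + 1), so t ≡ 4·2 = 8 ≡ 8 (mod 19).
    Then x = 286 + 765·8 = 6406, valid modulo lcm(765, 19) = 14535: x ≡ 6406 (mod 14535).
Verify against each original: 6406 mod 5 = 1, 6406 mod 17 = 14, 6406 mod 9 = 7, 6406 mod 19 = 3.

x ≡ 6406 (mod 14535).


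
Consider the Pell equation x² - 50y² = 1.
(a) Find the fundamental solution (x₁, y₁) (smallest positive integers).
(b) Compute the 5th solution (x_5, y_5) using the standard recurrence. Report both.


Step 1: Find the fundamental solution (x₁, y₁) of x² - 50y² = 1.
  Expand √50 as a continued fraction. a₀ = ⌊√50⌋ = 7; iterate m_{k+1} = d_k·a_k − m_k, d_{k+1} = (50 − m_{k+1}²)/d_k, a_{k+1} = ⌊(a₀ + m_{k+1})/d_{k+1}⌋ (starting m₀ = 0, d₀ = 1), with convergents p_k = a_k·p_{k-1} + p_{k-2}, q_k = a_k·q_{k-1} + q_{k-2} (p₋₁ = 1, q₋₁ = 0):
  k = 0: a₀ = 7; p₀/q₀ = 7/1; p₀² − 50·q₀² = 49 − 50 = -1.
  k = 1: m = 7, d = 1, a = ⌊(7 + 7)/1⌋ = 14; p/q = (14·7 + 1)/(14·1 + 0) = 99/14; p² − 50·q² = 9801 − 9800 = 1.
  The first convergent with p² − 50·q² = 1 gives the fundamental solution (x₁, y₁) = (99, 14).
Step 2: Apply the recurrence (x_{n+1}, y_{n+1}) = (x₁x_n + 50y₁y_n, x₁y_n + y₁x_n) repeatedly.
  From (x_1, y_1) = (99, 14): x_2 = 99·99 + 50·14·14 = 19601; y_2 = 99·14 + 14·99 = 2772.
  From (x_2, y_2) = (19601, 2772): x_3 = 99·19601 + 50·14·2772 = 3880899; y_3 = 99·2772 + 14·19601 = 548842.
  From (x_3, y_3) = (3880899, 548842): x_4 = 99·3880899 + 50·14·548842 = 768398401; y_4 = 99·548842 + 14·3880899 = 108667944.
  From (x_4, y_4) = (768398401, 108667944): x_5 = 99·768398401 + 50·14·108667944 = 152139002499; y_5 = 99·108667944 + 14·768398401 = 21515704070.
Step 3: Verify x_5² - 50·y_5² = 23146276081390728245001 - 23146276081390728245000 = 1 (should be 1). ✓

(x_1, y_1) = (99, 14); (x_5, y_5) = (152139002499, 21515704070).


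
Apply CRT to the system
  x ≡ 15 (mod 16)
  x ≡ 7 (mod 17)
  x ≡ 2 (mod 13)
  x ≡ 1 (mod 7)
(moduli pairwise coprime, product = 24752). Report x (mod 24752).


Product of moduli M = 16 · 17 · 13 · 7 = 24752.
Merge one congruence at a time:
  Start: x ≡ 15 (mod 16).
  Combine with x ≡ 7 (mod 17); new modulus lcm = 272.
    Write x = 15 + 16·t and substitute into x ≡ 7 (mod 17): 16·t ≡ 7 − 15 = -8 (mod 17).
    Reduce coefficients mod 17: 16·t ≡ 9 (mod 17).
    The inverse of 16 mod 17 is 16 (since 16·16 = 256 = 15·17 + 1), so t ≡ 16·9 = 144 ≡ 8 (mod 17).
    Then x = 15 + 16·8 = 143, valid modulo lcm(16, 17) = 272: x ≡ 143 (mod 272).
  Combine with x ≡ 2 (mod 13); new modulus lcm = 3536.
    Write x = 143 + 272·t and substitute into x ≡ 2 (mod 13): 272·t ≡ 2 − 143 = -141 (mod 13).
    Reduce coefficients mod 13: 12·t ≡ 2 (mod 13).
    The inverse of 12 mod 13 is 12 (since 12·12 = 144 = 11·13 + 1), so t ≡ 12·2 = 24 ≡ 11 (mod 13).
    Then x = 143 + 272·11 = 3135, valid modulo lcm(272, 13) = 3536: x ≡ 3135 (mod 3536).
  Combine with x ≡ 1 (mod 7); new modulus lcm = 24752.
    Write x = 3135 + 3536·t and substitute into x ≡ 1 (mod 7): 3536·t ≡ 1 − 3135 = -3134 (mod 7).
    Reduce coefficients mod 7: 1·t ≡ 2 (mod 7).
    So t ≡ 2 (mod 7).
    Then x = 3135 + 3536·2 = 10207, valid modulo lcm(3536, 7) = 24752: x ≡ 10207 (mod 24752).
Verify against each original: 10207 mod 16 = 15, 10207 mod 17 = 7, 10207 mod 13 = 2, 10207 mod 7 = 1.

x ≡ 10207 (mod 24752).


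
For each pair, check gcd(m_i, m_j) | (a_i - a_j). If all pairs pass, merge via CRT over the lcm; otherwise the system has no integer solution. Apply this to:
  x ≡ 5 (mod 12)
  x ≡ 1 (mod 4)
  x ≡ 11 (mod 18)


Moduli 12, 4, 18 are not pairwise coprime, so CRT works modulo lcm(m_i) when all pairwise compatibility conditions hold.
Pairwise compatibility: gcd(m_i, m_j) must divide a_i - a_j for every pair.
Merge one congruence at a time:
  Start: x ≡ 5 (mod 12).
  Combine with x ≡ 1 (mod 4): gcd(12, 4) = 4; 1 - 5 = -4, which IS divisible by 4, so compatible.
    Write x = 5 + 12·t and substitute into x ≡ 1 (mod 4): 12·t ≡ 1 − 5 = -4 (mod 4).
    Divide the congruence (and modulus) by g = 4: 3·t ≡ -1 (mod 1).
    Modulo 1 every t works; take t = 0.
    Then x = 5 + 12·0 = 5, valid modulo lcm(12, 4) = 12: x ≡ 5 (mod 12).
  Combine with x ≡ 11 (mod 18): gcd(12, 18) = 6; 11 - 5 = 6, which IS divisible by 6, so compatible.
    Write x = 5 + 12·t and substitute into x ≡ 11 (mod 18): 12·t ≡ 11 − 5 = 6 (mod 18).
    Divide the congruence (and modulus) by g = 6: 2·t ≡ 1 (mod 3).
    The inverse of 2 mod 3 is 2 (since 2·2 = 4 = 1·3 + 1), so t ≡ 2·1 = 2 ≡ 2 (mod 3).
    Then x = 5 + 12·2 = 29, valid modulo lcm(12, 18) = 36: x ≡ 29 (mod 36).
Verify: 29 mod 12 = 5, 29 mod 4 = 1, 29 mod 18 = 11.

x ≡ 29 (mod 36).


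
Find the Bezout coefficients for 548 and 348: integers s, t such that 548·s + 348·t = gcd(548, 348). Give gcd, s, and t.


Euclidean algorithm on (548, 348) — divide until remainder is 0:
  548 = 1 · 348 + 200
  348 = 1 · 200 + 148
  200 = 1 · 148 + 52
  148 = 2 · 52 + 44
  52 = 1 · 44 + 8
  44 = 5 · 8 + 4
  8 = 2 · 4 + 0
gcd(548, 348) = 4.
Track Bezout coefficients alongside the remainders: start with r₀ = 548 = a·1 + b·0 (s = 1, t = 0) and r₁ = 348 = a·0 + b·1 (s = 0, t = 1); each new remainder r_{k+1} = r_{k-1} − q_k·r_k inherits s_{k+1} = s_{k-1} − q_k·s_k, t_{k+1} = t_{k-1} − q_k·t_k, so r_k = a·s_k + b·t_k at every step:
  q = 1: r = 200, s = 1 − 1·0 = 1, t = 0 − 1·1 = -1  (check: 548·1 + 348·(-1) = 200)
  q = 1: r = 148, s = 0 − 1·1 = -1, t = 1 − 1·(-1) = 2  (check: 548·(-1) + 348·2 = 148)
  q = 1: r = 52, s = 1 − 1·(-1) = 2, t = -1 − 1·2 = -3  (check: 548·2 + 348·(-3) = 52)
  q = 2: r = 44, s = -1 − 2·2 = -5, t = 2 − 2·(-3) = 8  (check: 548·(-5) + 348·8 = 44)
  q = 1: r = 8, s = 2 − 1·(-5) = 7, t = -3 − 1·8 = -11  (check: 548·7 + 348·(-11) = 8)
  q = 5: r = 4, s = -5 − 5·7 = -40, t = 8 − 5·(-11) = 63  (check: 548·(-40) + 348·63 = 4)
The row with r = 4 (the gcd) gives the Bezout coefficients s = -40, t = 63.
Result: 548 · (-40) + 348 · (63) = 4.

gcd(548, 348) = 4; s = -40, t = 63 (check: 548·(-40) + 348·63 = 4).


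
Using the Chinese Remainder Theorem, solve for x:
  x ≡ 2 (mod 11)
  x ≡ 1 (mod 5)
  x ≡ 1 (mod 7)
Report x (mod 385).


Moduli 11, 5, 7 are pairwise coprime; by CRT there is a unique solution modulo M = 11 · 5 · 7 = 385.
Solve pairwise, accumulating the modulus:
  Start with x ≡ 2 (mod 11).
  Combine with x ≡ 1 (mod 5): since gcd(11, 5) = 1, we get a unique residue mod 55.
    Write x = 2 + 11·t and substitute into x ≡ 1 (mod 5): 11·t ≡ 1 − 2 = -1 (mod 5).
    Reduce coefficients mod 5: 1·t ≡ 4 (mod 5).
    So t ≡ 4 (mod 5).
    Then x = 2 + 11·4 = 46, valid modulo lcm(11, 5) = 55: x ≡ 46 (mod 55).
  Combine with x ≡ 1 (mod 7): since gcd(55, 7) = 1, we get a unique residue mod 385.
    Write x = 46 + 55·t and substitute into x ≡ 1 (mod 7): 55·t ≡ 1 − 46 = -45 (mod 7).
    Reduce coefficients mod 7: 6·t ≡ 4 (mod 7).
    The inverse of 6 mod 7 is 6 (since 6·6 = 36 = 5·7 + 1), so t ≡ 6·4 = 24 ≡ 3 (mod 7).
    Then x = 46 + 55·3 = 211, valid modulo lcm(55, 7) = 385: x ≡ 211 (mod 385).
Verify: 211 mod 11 = 2 ✓, 211 mod 5 = 1 ✓, 211 mod 7 = 1 ✓.

x ≡ 211 (mod 385).


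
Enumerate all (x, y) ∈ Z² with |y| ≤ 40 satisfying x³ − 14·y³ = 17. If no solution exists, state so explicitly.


The equation is x³ - 14y³ = 17. For fixed y, x³ = 14·y³ + 17, so a solution requires the RHS to be a perfect cube.
Strategy: iterate y from -40 to 40, compute RHS = 14·y³ + 17, and check whether it is a (positive or negative) perfect cube.
Check small values of y:
  y = 0: RHS = 17 is not a perfect cube.
  y = 1: RHS = 31 is not a perfect cube.
  y = -1: RHS = 3 is not a perfect cube.
  y = 2: RHS = 129 is not a perfect cube.
  y = -2: RHS = -95 is not a perfect cube.
  y = 3: RHS = 395 is not a perfect cube.
  y = -3: RHS = -361 is not a perfect cube.
Continuing the search up to |y| = 40 finds no solutions either.
No (x, y) in the scanned range satisfies the equation.

No integer solutions with |y| ≤ 40.


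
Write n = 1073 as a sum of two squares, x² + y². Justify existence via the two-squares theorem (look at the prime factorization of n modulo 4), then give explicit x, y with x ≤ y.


Step 1: Factor n = 1073 = 29 · 37.
Step 2: Check the mod-4 condition on each prime factor: 29 ≡ 1 (mod 4), exponent 1; 37 ≡ 1 (mod 4), exponent 1.
All primes ≡ 3 (mod 4) appear to even exponent (or don't appear), so by the two-squares theorem n IS expressible as a sum of two squares.
Step 3: Build a representation. Here n = 29 · 37 is a product of primes ≡ 1 (mod 4). Each prime p ≡ 1 (mod 4) is itself a sum of two squares; find a² by testing p − a² for a perfect square:
  29: 29 − 1² = 28, 29 − 2² = 25 = 5² ⇒ 29 = 2² + 5².
  37: 37 − 1² = 36 = 6² ⇒ 37 = 1² + 6².
  Combine using the Brahmagupta–Fibonacci identity (a² + b²)(c² + d²) = (ac − bd)² + (ad + bc)² = (ac + bd)² + (ad − bc)²:
  29 · 37 = 1073: from (2² + 5²)(1² + 6²), take (2·1 − 5·6, 2·6 + 5·1) = (2 − 30, 12 + 5) = (-28, 17); dropping signs (only squares matter) gives (28, 17); check 28² + 17² = 784 + 289 = 1073 ✓.
Step 4: Order so x ≤ y and verify: 17² + 28² = 289 + 784 = 1073 = n. ✓

n = 1073 = 17² + 28² (one valid representation with x ≤ y).


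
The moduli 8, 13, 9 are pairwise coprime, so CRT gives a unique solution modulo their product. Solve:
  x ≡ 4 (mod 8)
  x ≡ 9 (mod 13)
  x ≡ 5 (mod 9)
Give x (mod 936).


Moduli 8, 13, 9 are pairwise coprime; by CRT there is a unique solution modulo M = 8 · 13 · 9 = 936.
Solve pairwise, accumulating the modulus:
  Start with x ≡ 4 (mod 8).
  Combine with x ≡ 9 (mod 13): since gcd(8, 13) = 1, we get a unique residue mod 104.
    Write x = 4 + 8·t and substitute into x ≡ 9 (mod 13): 8·t ≡ 9 − 4 = 5 (mod 13).
    The inverse of 8 mod 13 is 5 (since 8·5 = 40 = 3·13 + 1), so t ≡ 5·5 = 25 ≡ 12 (mod 13).
    Then x = 4 + 8·12 = 100, valid modulo lcm(8, 13) = 104: x ≡ 100 (mod 104).
  Combine with x ≡ 5 (mod 9): since gcd(104, 9) = 1, we get a unique residue mod 936.
    Write x = 100 + 104·t and substitute into x ≡ 5 (mod 9): 104·t ≡ 5 − 100 = -95 (mod 9).
    Reduce coefficients mod 9: 5·t ≡ 4 (mod 9).
    The inverse of 5 mod 9 is 2 (since 5·2 = 10 = 1·9 + 1), so t ≡ 2·4 = 8 ≡ 8 (mod 9).
    Then x = 100 + 104·8 = 932, valid modulo lcm(104, 9) = 936: x ≡ 932 (mod 936).
Verify: 932 mod 8 = 4 ✓, 932 mod 13 = 9 ✓, 932 mod 9 = 5 ✓.

x ≡ 932 (mod 936).


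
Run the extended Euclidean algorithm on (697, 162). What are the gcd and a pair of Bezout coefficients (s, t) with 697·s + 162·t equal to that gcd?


Euclidean algorithm on (697, 162) — divide until remainder is 0:
  697 = 4 · 162 + 49
  162 = 3 · 49 + 15
  49 = 3 · 15 + 4
  15 = 3 · 4 + 3
  4 = 1 · 3 + 1
  3 = 3 · 1 + 0
gcd(697, 162) = 1.
Track Bezout coefficients alongside the remainders: start with r₀ = 697 = a·1 + b·0 (s = 1, t = 0) and r₁ = 162 = a·0 + b·1 (s = 0, t = 1); each new remainder r_{k+1} = r_{k-1} − q_k·r_k inherits s_{k+1} = s_{k-1} − q_k·s_k, t_{k+1} = t_{k-1} − q_k·t_k, so r_k = a·s_k + b·t_k at every step:
  q = 4: r = 49, s = 1 − 4·0 = 1, t = 0 − 4·1 = -4  (check: 697·1 + 162·(-4) = 49)
  q = 3: r = 15, s = 0 − 3·1 = -3, t = 1 − 3·(-4) = 13  (check: 697·(-3) + 162·13 = 15)
  q = 3: r = 4, s = 1 − 3·(-3) = 10, t = -4 − 3·13 = -43  (check: 697·10 + 162·(-43) = 4)
  q = 3: r = 3, s = -3 − 3·10 = -33, t = 13 − 3·(-43) = 142  (check: 697·(-33) + 162·142 = 3)
  q = 1: r = 1, s = 10 − 1·(-33) = 43, t = -43 − 1·142 = -185  (check: 697·43 + 162·(-185) = 1)
The row with r = 1 (the gcd) gives the Bezout coefficients s = 43, t = -185.
Result: 697 · (43) + 162 · (-185) = 1.

gcd(697, 162) = 1; s = 43, t = -185 (check: 697·43 + 162·(-185) = 1).


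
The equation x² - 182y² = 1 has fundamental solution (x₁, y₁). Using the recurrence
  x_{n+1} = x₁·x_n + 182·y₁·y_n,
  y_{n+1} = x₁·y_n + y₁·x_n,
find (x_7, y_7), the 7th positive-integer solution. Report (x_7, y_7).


Step 1: Find the fundamental solution (x₁, y₁) of x² - 182y² = 1.
  Expand √182 as a continued fraction. a₀ = ⌊√182⌋ = 13; iterate m_{k+1} = d_k·a_k − m_k, d_{k+1} = (182 − m_{k+1}²)/d_k, a_{k+1} = ⌊(a₀ + m_{k+1})/d_{k+1}⌋ (starting m₀ = 0, d₀ = 1), with convergents p_k = a_k·p_{k-1} + p_{k-2}, q_k = a_k·q_{k-1} + q_{k-2} (p₋₁ = 1, q₋₁ = 0):
  k = 0: a₀ = 13; p₀/q₀ = 13/1; p₀² − 182·q₀² = 169 − 182 = -13.
  k = 1: m = 13, d = 13, a = ⌊(13 + 13)/13⌋ = 2; p/q = (2·13 + 1)/(2·1 + 0) = 27/2; p² − 182·q² = 729 − 728 = 1.
  The first convergent with p² − 182·q² = 1 gives the fundamental solution (x₁, y₁) = (27, 2).
Step 2: Apply the recurrence (x_{n+1}, y_{n+1}) = (x₁x_n + 182y₁y_n, x₁y_n + y₁x_n) repeatedly.
  From (x_1, y_1) = (27, 2): x_2 = 27·27 + 182·2·2 = 1457; y_2 = 27·2 + 2·27 = 108.
  From (x_2, y_2) = (1457, 108): x_3 = 27·1457 + 182·2·108 = 78651; y_3 = 27·108 + 2·1457 = 5830.
  From (x_3, y_3) = (78651, 5830): x_4 = 27·78651 + 182·2·5830 = 4245697; y_4 = 27·5830 + 2·78651 = 314712.
  From (x_4, y_4) = (4245697, 314712): x_5 = 27·4245697 + 182·2·314712 = 229188987; y_5 = 27·314712 + 2·4245697 = 16988618.
  From (x_5, y_5) = (229188987, 16988618): x_6 = 27·229188987 + 182·2·16988618 = 12371959601; y_6 = 27·16988618 + 2·229188987 = 917070660.
  From (x_6, y_6) = (12371959601, 917070660): x_7 = 27·12371959601 + 182·2·917070660 = 667856629467; y_7 = 27·917070660 + 2·12371959601 = 49504827022.
Step 3: Verify x_7² - 182·y_7² = 446032477523021732704089 - 446032477523021732704088 = 1 (should be 1). ✓

(x_1, y_1) = (27, 2); (x_7, y_7) = (667856629467, 49504827022).


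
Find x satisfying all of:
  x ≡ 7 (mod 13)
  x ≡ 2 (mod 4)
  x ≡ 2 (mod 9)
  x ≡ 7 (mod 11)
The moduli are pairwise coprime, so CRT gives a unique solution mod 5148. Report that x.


Product of moduli M = 13 · 4 · 9 · 11 = 5148.
Merge one congruence at a time:
  Start: x ≡ 7 (mod 13).
  Combine with x ≡ 2 (mod 4); new modulus lcm = 52.
    Write x = 7 + 13·t and substitute into x ≡ 2 (mod 4): 13·t ≡ 2 − 7 = -5 (mod 4).
    Reduce coefficients mod 4: 1·t ≡ 3 (mod 4).
    So t ≡ 3 (mod 4).
    Then x = 7 + 13·3 = 46, valid modulo lcm(13, 4) = 52: x ≡ 46 (mod 52).
  Combine with x ≡ 2 (mod 9); new modulus lcm = 468.
    Write x = 46 + 52·t and substitute into x ≡ 2 (mod 9): 52·t ≡ 2 − 46 = -44 (mod 9).
    Reduce coefficients mod 9: 7·t ≡ 1 (mod 9).
    The inverse of 7 mod 9 is 4 (since 7·4 = 28 = 3·9 + 1), so t ≡ 4·1 = 4 ≡ 4 (mod 9).
    Then x = 46 + 52·4 = 254, valid modulo lcm(52, 9) = 468: x ≡ 254 (mod 468).
  Combine with x ≡ 7 (mod 11); new modulus lcm = 5148.
    Write x = 254 + 468·t and substitute into x ≡ 7 (mod 11): 468·t ≡ 7 − 254 = -247 (mod 11).
    Reduce coefficients mod 11: 6·t ≡ 6 (mod 11).
    The inverse of 6 mod 11 is 2 (since 6·2 = 12 = 1·11 + 1), so t ≡ 2·6 = 12 ≡ 1 (mod 11).
    Then x = 254 + 468·1 = 722, valid modulo lcm(468, 11) = 5148: x ≡ 722 (mod 5148).
Verify against each original: 722 mod 13 = 7, 722 mod 4 = 2, 722 mod 9 = 2, 722 mod 11 = 7.

x ≡ 722 (mod 5148).


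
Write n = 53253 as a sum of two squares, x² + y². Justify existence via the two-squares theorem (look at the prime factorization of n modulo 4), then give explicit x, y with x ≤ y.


Step 1: Factor n = 53253 = 3^2 · 61 · 97.
Step 2: Check the mod-4 condition on each prime factor: 3 ≡ 3 (mod 4), exponent 2 (must be even); 61 ≡ 1 (mod 4), exponent 1; 97 ≡ 1 (mod 4), exponent 1.
All primes ≡ 3 (mod 4) appear to even exponent (or don't appear), so by the two-squares theorem n IS expressible as a sum of two squares.
Step 3: Build a representation. Group n = k² · m with k = 3 and m = 61 · 97 = 5917 (a product of primes ≡ 1 (mod 4)); a representation of m scales to one of n via (k·x)² + (k·y)² = k²(x² + y²). Each prime p ≡ 1 (mod 4) is itself a sum of two squares; find a² by testing p − a² for a perfect square:
  61: 61 − 1² = 60, 61 − 2² = 57, 61 − 3² = 52, 61 − 4² = 45, 61 − 5² = 36 = 6² ⇒ 61 = 5² + 6².
  97: 97 − 1² = 96, 97 − 2² = 93, 97 − 3² = 88, 97 − 4² = 81 = 9² ⇒ 97 = 4² + 9².
  Combine using the Brahmagupta–Fibonacci identity (a² + b²)(c² + d²) = (ac − bd)² + (ad + bc)² = (ac + bd)² + (ad − bc)²:
  61 · 97 = 5917: from (5² + 6²)(4² + 9²), take (5·4 − 6·9, 5·9 + 6·4) = (20 − 54, 45 + 24) = (-34, 69); dropping signs (only squares matter) gives (34, 69); check 34² + 69² = 1156 + 4761 = 5917 ✓.
  Scale by k = 3: (3·34, 3·69) = (102, 207).
Step 4: Order so x ≤ y and verify: 102² + 207² = 10404 + 42849 = 53253 = n. ✓

n = 53253 = 102² + 207² (one valid representation with x ≤ y).


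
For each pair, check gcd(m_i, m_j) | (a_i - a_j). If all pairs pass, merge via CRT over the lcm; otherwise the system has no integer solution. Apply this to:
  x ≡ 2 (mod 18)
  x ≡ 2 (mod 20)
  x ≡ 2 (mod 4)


Moduli 18, 20, 4 are not pairwise coprime, so CRT works modulo lcm(m_i) when all pairwise compatibility conditions hold.
Pairwise compatibility: gcd(m_i, m_j) must divide a_i - a_j for every pair.
Merge one congruence at a time:
  Start: x ≡ 2 (mod 18).
  Combine with x ≡ 2 (mod 20): gcd(18, 20) = 2; 2 - 2 = 0, which IS divisible by 2, so compatible.
    Write x = 2 + 18·t and substitute into x ≡ 2 (mod 20): 18·t ≡ 2 − 2 = 0 (mod 20).
    Divide the congruence (and modulus) by g = 2: 9·t ≡ 0 (mod 10).
    The inverse of 9 mod 10 is 9 (since 9·9 = 81 = 8·10 + 1), so t ≡ 9·0 = 0 ≡ 0 (mod 10).
    Then x = 2 + 18·0 = 2, valid modulo lcm(18, 20) = 180: x ≡ 2 (mod 180).
  Combine with x ≡ 2 (mod 4): gcd(180, 4) = 4; 2 - 2 = 0, which IS divisible by 4, so compatible.
    Write x = 2 + 180·t and substitute into x ≡ 2 (mod 4): 180·t ≡ 2 − 2 = 0 (mod 4).
    Divide the congruence (and modulus) by g = 4: 45·t ≡ 0 (mod 1).
    Modulo 1 every t works; take t = 0.
    Then x = 2 + 180·0 = 2, valid modulo lcm(180, 4) = 180: x ≡ 2 (mod 180).
Verify: 2 mod 18 = 2, 2 mod 20 = 2, 2 mod 4 = 2.

x ≡ 2 (mod 180).


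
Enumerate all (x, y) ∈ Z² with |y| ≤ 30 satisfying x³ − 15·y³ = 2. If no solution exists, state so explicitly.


The equation is x³ - 15y³ = 2. For fixed y, x³ = 15·y³ + 2, so a solution requires the RHS to be a perfect cube.
Strategy: iterate y from -30 to 30, compute RHS = 15·y³ + 2, and check whether it is a (positive or negative) perfect cube.
Check small values of y:
  y = 0: RHS = 2 is not a perfect cube.
  y = 1: RHS = 17 is not a perfect cube.
  y = -1: RHS = -13 is not a perfect cube.
  y = 2: RHS = 122 is not a perfect cube.
  y = -2: RHS = -118 is not a perfect cube.
  y = 3: RHS = 407 is not a perfect cube.
  y = -3: RHS = -403 is not a perfect cube.
Continuing the search up to |y| = 30 finds no solutions either.
No (x, y) in the scanned range satisfies the equation.

No integer solutions with |y| ≤ 30.


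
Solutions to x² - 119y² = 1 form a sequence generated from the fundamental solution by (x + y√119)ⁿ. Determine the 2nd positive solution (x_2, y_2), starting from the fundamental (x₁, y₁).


Step 1: Find the fundamental solution (x₁, y₁) of x² - 119y² = 1.
  Expand √119 as a continued fraction. a₀ = ⌊√119⌋ = 10; iterate m_{k+1} = d_k·a_k − m_k, d_{k+1} = (119 − m_{k+1}²)/d_k, a_{k+1} = ⌊(a₀ + m_{k+1})/d_{k+1}⌋ (starting m₀ = 0, d₀ = 1), with convergents p_k = a_k·p_{k-1} + p_{k-2}, q_k = a_k·q_{k-1} + q_{k-2} (p₋₁ = 1, q₋₁ = 0):
  k = 0: a₀ = 10; p₀/q₀ = 10/1; p₀² − 119·q₀² = 100 − 119 = -19.
  k = 1: m = 10, d = 19, a = ⌊(10 + 10)/19⌋ = 1; p/q = (1·10 + 1)/(1·1 + 0) = 11/1; p² − 119·q² = 121 − 119 = 2.
  k = 2: m = 9, d = 2, a = ⌊(10 + 9)/2⌋ = 9; p/q = (9·11 + 10)/(9·1 + 1) = 109/10; p² − 119·q² = 11881 − 11900 = -19.
  k = 3: m = 9, d = 19, a = ⌊(10 + 9)/19⌋ = 1; p/q = (1·109 + 11)/(1·10 + 1) = 120/11; p² − 119·q² = 14400 − 14399 = 1.
  The first convergent with p² − 119·q² = 1 gives the fundamental solution (x₁, y₁) = (120, 11).
Step 2: Apply the recurrence (x_{n+1}, y_{n+1}) = (x₁x_n + 119y₁y_n, x₁y_n + y₁x_n) repeatedly.
  From (x_1, y_1) = (120, 11): x_2 = 120·120 + 119·11·11 = 28799; y_2 = 120·11 + 11·120 = 2640.
Step 3: Verify x_2² - 119·y_2² = 829382401 - 829382400 = 1 (should be 1). ✓

(x_1, y_1) = (120, 11); (x_2, y_2) = (28799, 2640).


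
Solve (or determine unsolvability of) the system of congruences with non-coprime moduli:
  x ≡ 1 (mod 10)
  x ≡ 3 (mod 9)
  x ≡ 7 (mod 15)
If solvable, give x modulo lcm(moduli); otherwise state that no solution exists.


Moduli 10, 9, 15 are not pairwise coprime, so CRT works modulo lcm(m_i) when all pairwise compatibility conditions hold.
Pairwise compatibility: gcd(m_i, m_j) must divide a_i - a_j for every pair.
Merge one congruence at a time:
  Start: x ≡ 1 (mod 10).
  Combine with x ≡ 3 (mod 9): gcd(10, 9) = 1; 3 - 1 = 2, which IS divisible by 1, so compatible.
    Write x = 1 + 10·t and substitute into x ≡ 3 (mod 9): 10·t ≡ 3 − 1 = 2 (mod 9).
    Reduce coefficients mod 9: 1·t ≡ 2 (mod 9).
    So t ≡ 2 (mod 9).
    Then x = 1 + 10·2 = 21, valid modulo lcm(10, 9) = 90: x ≡ 21 (mod 90).
  Combine with x ≡ 7 (mod 15): gcd(90, 15) = 15, and 7 - 21 = -14 is NOT divisible by 15.
    ⇒ system is inconsistent (no integer solution).

No solution (the system is inconsistent).
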